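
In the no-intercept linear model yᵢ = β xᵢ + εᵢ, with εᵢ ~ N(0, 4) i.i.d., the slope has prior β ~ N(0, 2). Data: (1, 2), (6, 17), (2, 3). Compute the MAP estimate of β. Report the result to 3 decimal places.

log p(β | y) = −Σ(yᵢ − βxᵢ)²/(2·4) − β²/(2·2) + const.
Setting the derivative to zero: Σxᵢ(yᵢ − βxᵢ)/4 − β/2 = 0, so β = Σxᵢyᵢ / (Σxᵢ² + σ²/τ²).
Σxᵢyᵢ = 1·2 + 6·17 + 2·3 = 110; Σxᵢ² = 41; σ²/τ² = 2.
β̂_MAP = 110 / (41 + 2) = 110/43 ≈ 2.558.

β̂_MAP = 2.558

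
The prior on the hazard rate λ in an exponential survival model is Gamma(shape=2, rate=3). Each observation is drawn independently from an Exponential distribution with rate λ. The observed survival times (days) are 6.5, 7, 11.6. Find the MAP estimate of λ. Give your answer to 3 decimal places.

The Exponential(rate=λ) likelihood is ∝ λ^n e^(−λΣtᵢ). Here n = 3 and Σtᵢ = 6.5 + 7 + 11.6 = 25.1.
Posterior ∝ λe^(−3λ) · λ^3e^(−25.1λ) = λ^4e^(−28.1λ), i.e. Gamma(5, 28.1).
Mode = (a−1)/b = 4/28.1 ≈ 0.142.

λ̂_MAP = 0.142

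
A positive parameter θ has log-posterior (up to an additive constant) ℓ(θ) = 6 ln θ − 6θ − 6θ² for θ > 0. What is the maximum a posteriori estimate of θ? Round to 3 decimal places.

ℓ'(θ) = 6/θ − 6 − 12θ. Setting this to zero and multiplying by θ: 12θ² + 6θ − 6 = 0.
θ = (−6 + √(6² + 4·12·6)) / (2·12) = (−6 + √324) / 24 = (−6 + 18)/24 = 1/2.
ℓ''(θ) = −6/θ² − 12 < 0, confirming a maximum.

θ̂_MAP = 0.500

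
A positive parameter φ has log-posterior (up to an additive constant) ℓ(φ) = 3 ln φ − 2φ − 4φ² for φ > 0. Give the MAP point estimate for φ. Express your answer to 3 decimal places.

ℓ'(φ) = 3/φ − 2 − 8φ. Setting this to zero and multiplying by φ: 8φ² + 2φ − 3 = 0.
φ = (−2 + √(2² + 4·8·3)) / (2·8) = (−2 + √100) / 16 = (−2 + 10)/16 = 1/2.
ℓ''(φ) = −3/φ² − 8 < 0, confirming a maximum.

φ̂_MAP = 0.500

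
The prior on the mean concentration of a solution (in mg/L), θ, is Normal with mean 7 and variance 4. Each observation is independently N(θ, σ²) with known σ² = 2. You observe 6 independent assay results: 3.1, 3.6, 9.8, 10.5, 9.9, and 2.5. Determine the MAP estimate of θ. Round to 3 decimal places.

θ̂_MAP = 6.600

n = 6; x̄ = (3.1 + 3.6 + 9.8 + 10.5 + 9.9 + 2.5)/6 = 39.4/6 = 197/30 ≈ 6.5667.
For a Normal prior and Normal likelihood with known variance, the posterior is Normal; its mode equals its mean, the precision-weighted average.
Prior precision 1/σ₀² = 1/4 = 0.25; data precision n/σ² = 6/2 = 3.
θ̂ = (0.25·7 + 3·(197/30)) / (0.25 + 3) = 21.45/3.25 = 6.600.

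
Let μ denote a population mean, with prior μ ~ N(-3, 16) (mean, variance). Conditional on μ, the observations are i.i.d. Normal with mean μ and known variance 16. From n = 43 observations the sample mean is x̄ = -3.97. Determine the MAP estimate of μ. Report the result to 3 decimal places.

n = 43, x̄ = -3.97.
For a Normal prior and Normal likelihood with known variance, the posterior is Normal; its mode equals its mean, the precision-weighted average.
Prior precision 1/σ₀² = 1/16 = 0.0625; data precision n/σ² = 43/16 = 2.6875.
μ̂ = (0.0625·(-3) + 2.6875·(-3.97)) / (0.0625 + 2.6875) = (-10.856875)/2.75 = -17371/4400 ≈ -3.948.

μ̂_MAP = -3.948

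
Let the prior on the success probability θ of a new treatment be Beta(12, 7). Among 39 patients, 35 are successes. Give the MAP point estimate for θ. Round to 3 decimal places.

Prior: Beta(12, 7).
Data: 35 successes in 39 trials. The binomial likelihood contributes θ^35(1−θ)^4, so the posterior is Beta(12+35, 7+4) = Beta(47, 11).
For Beta(a, b) with a, b > 1 the mode is (a−1)/(a+b−2) = 46/56 ≈ 0.821.

θ̂_MAP = 0.821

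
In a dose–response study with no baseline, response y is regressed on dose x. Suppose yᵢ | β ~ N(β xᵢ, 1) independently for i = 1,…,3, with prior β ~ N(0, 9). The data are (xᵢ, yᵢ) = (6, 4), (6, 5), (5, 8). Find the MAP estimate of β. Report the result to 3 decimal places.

β̂_MAP = 0.968

log p(β | y) = −Σ(yᵢ − βxᵢ)²/(2·1) − β²/(2·9) + const.
Setting the derivative to zero: Σxᵢ(yᵢ − βxᵢ)/1 − β/9 = 0, so β = Σxᵢyᵢ / (Σxᵢ² + σ²/τ²).
Σxᵢyᵢ = 6·4 + 6·5 + 5·8 = 94; Σxᵢ² = 97; σ²/τ² = 1/9.
β̂_MAP = 94 / (97 + 1/9) = 94/(874/9) = 423/437 ≈ 0.968.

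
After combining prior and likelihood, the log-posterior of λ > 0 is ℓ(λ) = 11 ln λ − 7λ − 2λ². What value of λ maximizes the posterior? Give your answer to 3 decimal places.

λ̂_MAP = 1.000

ℓ'(λ) = 11/λ − 7 − 4λ. Setting this to zero and multiplying by λ: 4λ² + 7λ − 11 = 0.
λ = (−7 + √(7² + 4·4·11)) / (2·4) = (−7 + √225) / 8 = (−7 + 15)/8 = 1.
ℓ''(λ) = −11/λ² − 4 < 0, confirming a maximum.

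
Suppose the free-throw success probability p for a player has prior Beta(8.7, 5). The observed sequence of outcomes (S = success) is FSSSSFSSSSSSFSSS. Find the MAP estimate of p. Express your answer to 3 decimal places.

Prior: Beta(8.7, 5).
Data: 13 successes in 16 trials (from the sequence). The binomial likelihood contributes p^13(1−p)^3, so the posterior is Beta(8.7+13, 5+3) = Beta(21.7, 8).
For Beta(a, b) with a, b > 1 the mode is (a−1)/(a+b−2) = 20.7/27.7 ≈ 0.747.

p̂_MAP = 0.747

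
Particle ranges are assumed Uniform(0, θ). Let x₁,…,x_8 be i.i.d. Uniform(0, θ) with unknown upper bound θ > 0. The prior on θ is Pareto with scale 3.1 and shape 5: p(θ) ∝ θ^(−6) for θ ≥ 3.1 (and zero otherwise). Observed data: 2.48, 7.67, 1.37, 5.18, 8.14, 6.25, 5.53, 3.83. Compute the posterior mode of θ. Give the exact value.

The Uniform(0, θ) likelihood is θ^(−n) for θ ≥ max(xᵢ), zero otherwise. Here max(xᵢ) = 8.14.
Posterior ∝ θ^(−6) · θ^(−8) = θ^(−14) on θ ≥ max(3.1, 8.14) = 8.14.
This density is strictly decreasing in θ, so the posterior mode lies at the lower boundary of the support.

θ̂_MAP = 8.14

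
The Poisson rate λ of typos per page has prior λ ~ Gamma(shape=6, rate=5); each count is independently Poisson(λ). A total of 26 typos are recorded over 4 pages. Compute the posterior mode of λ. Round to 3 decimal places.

λ̂_MAP = 3.444

Σxᵢ = 26, n = 4.
Posterior ∝ λ^5e^(−5λ) · λ^26e^(−4λ) = λ^31e^(−9λ), i.e. Gamma(shape=32, rate=9).
The mode of a Gamma(a, b) with a ≥ 1 (shape–rate) is (a−1)/b = 31/9 ≈ 3.444.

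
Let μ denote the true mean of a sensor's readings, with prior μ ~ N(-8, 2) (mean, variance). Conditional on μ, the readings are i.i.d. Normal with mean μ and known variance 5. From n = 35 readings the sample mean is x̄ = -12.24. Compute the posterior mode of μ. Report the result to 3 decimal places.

n = 35, x̄ = -12.24.
For a Normal prior and Normal likelihood with known variance, the posterior is Normal; its mode equals its mean, the precision-weighted average.
Prior precision 1/σ₀² = 1/2 = 0.5; data precision n/σ² = 35/5 = 7.
μ̂ = (0.5·(-8) + 7·(-12.24)) / (0.5 + 7) = (-89.68)/7.5 = -4484/375 ≈ -11.957.

μ̂_MAP = -11.957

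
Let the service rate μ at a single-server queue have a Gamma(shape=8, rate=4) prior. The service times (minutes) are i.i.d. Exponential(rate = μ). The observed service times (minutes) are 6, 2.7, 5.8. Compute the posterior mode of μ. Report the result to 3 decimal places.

μ̂_MAP = 0.541

The Exponential(rate=μ) likelihood is ∝ μ^n e^(−μΣtᵢ). Here n = 3 and Σtᵢ = 6 + 2.7 + 5.8 = 14.5.
Posterior ∝ μ^7e^(−4μ) · μ^3e^(−14.5μ) = μ^10e^(−18.5μ), i.e. Gamma(11, 18.5).
Mode = (a−1)/b = 10/18.5 ≈ 0.541.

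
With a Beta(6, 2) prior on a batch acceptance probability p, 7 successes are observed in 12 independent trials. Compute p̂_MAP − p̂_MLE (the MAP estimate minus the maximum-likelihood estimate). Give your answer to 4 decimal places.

MAP − MLE = 0.0833

Posterior is Beta(13, 7); MAP = (13−1)/(20−2) = 12/18 ≈ 0.66667.
MLE ignores the prior: p̂_MLE = k/n = 7/12 ≈ 0.58333.
Difference = 12/18 − 7/12 = 1/12 ≈ 0.0833.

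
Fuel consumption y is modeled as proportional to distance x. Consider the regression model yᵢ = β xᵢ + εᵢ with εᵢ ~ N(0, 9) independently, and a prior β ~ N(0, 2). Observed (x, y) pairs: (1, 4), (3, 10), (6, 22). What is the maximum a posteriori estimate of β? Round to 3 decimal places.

log p(β | y) = −Σ(yᵢ − βxᵢ)²/(2·9) − β²/(2·2) + const.
Setting the derivative to zero: Σxᵢ(yᵢ − βxᵢ)/9 − β/2 = 0, so β = Σxᵢyᵢ / (Σxᵢ² + σ²/τ²).
Σxᵢyᵢ = 1·4 + 3·10 + 6·22 = 166; Σxᵢ² = 46; σ²/τ² = 4.5.
β̂_MAP = 166 / (46 + 4.5) = 166/50.5 ≈ 3.287.

β̂_MAP = 3.287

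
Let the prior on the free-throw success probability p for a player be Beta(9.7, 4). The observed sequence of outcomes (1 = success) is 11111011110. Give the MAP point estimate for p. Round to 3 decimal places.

p̂_MAP = 0.780

Prior: Beta(9.7, 4).
Data: 9 successes in 11 trials (from the sequence). The binomial likelihood contributes p^9(1−p)^2, so the posterior is Beta(9.7+9, 4+2) = Beta(18.7, 6).
For Beta(a, b) with a, b > 1 the mode is (a−1)/(a+b−2) = 17.7/22.7 ≈ 0.780.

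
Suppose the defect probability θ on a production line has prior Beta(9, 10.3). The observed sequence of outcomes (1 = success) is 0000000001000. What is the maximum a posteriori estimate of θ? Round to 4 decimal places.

Prior: Beta(9, 10.3).
Data: 1 success in 13 trials (from the sequence). The binomial likelihood contributes θ(1−θ)^12, so the posterior is Beta(9+1, 10.3+12) = Beta(10, 22.3).
For Beta(a, b) with a, b > 1 the mode is (a−1)/(a+b−2) = 9/30.3 ≈ 0.2970.

θ̂_MAP = 0.2970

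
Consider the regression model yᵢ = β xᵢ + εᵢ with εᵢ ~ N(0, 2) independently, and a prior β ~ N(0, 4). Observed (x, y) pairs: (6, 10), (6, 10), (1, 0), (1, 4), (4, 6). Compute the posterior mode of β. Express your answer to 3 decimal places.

β̂_MAP = 1.635

log p(β | y) = −Σ(yᵢ − βxᵢ)²/(2·2) − β²/(2·4) + const.
Setting the derivative to zero: Σxᵢ(yᵢ − βxᵢ)/2 − β/4 = 0, so β = Σxᵢyᵢ / (Σxᵢ² + σ²/τ²).
Σxᵢyᵢ = 6·10 + 6·10 + 1·0 + 1·4 + 4·6 = 148; Σxᵢ² = 90; σ²/τ² = 0.5.
β̂_MAP = 148 / (90 + 0.5) = 148/90.5 ≈ 1.635.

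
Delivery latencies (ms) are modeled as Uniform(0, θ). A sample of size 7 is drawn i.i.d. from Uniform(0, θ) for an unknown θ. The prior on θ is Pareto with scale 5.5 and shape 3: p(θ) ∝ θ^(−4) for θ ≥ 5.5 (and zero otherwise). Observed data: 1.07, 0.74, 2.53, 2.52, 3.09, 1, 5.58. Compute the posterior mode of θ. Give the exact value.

The Uniform(0, θ) likelihood is θ^(−n) for θ ≥ max(xᵢ), zero otherwise. Here max(xᵢ) = 5.58.
Posterior ∝ θ^(−4) · θ^(−7) = θ^(−11) on θ ≥ max(5.5, 5.58) = 5.58.
This density is strictly decreasing in θ, so the posterior mode lies at the lower boundary of the support.

θ̂_MAP = 5.58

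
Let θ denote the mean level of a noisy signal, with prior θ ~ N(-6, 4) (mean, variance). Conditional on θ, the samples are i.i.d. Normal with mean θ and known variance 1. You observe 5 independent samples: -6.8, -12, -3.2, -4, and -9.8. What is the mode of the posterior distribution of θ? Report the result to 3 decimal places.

n = 5; x̄ = ((-6.8) + (-12) + (-3.2) + (-4) + (-9.8))/5 = -35.8/5 = -7.16.
For a Normal prior and Normal likelihood with known variance, the posterior is Normal; its mode equals its mean, the precision-weighted average.
Prior precision 1/σ₀² = 1/4 = 0.25; data precision n/σ² = 5/1 = 5.
θ̂ = (0.25·(-6) + 5·(-7.16)) / (0.25 + 5) = (-37.3)/5.25 = -746/105 ≈ -7.105.

θ̂_MAP = -7.105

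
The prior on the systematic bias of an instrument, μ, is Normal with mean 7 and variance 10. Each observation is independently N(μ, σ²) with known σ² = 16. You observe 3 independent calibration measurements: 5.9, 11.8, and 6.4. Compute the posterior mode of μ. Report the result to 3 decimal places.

n = 3; x̄ = (5.9 + 11.8 + 6.4)/3 = 24.1/3 = 241/30 ≈ 8.0333.
For a Normal prior and Normal likelihood with known variance, the posterior is Normal; its mode equals its mean, the precision-weighted average.
Prior precision 1/σ₀² = 1/10 = 0.1; data precision n/σ² = 3/16 = 0.1875.
μ̂ = (0.1·7 + 0.1875·(241/30)) / (0.1 + 0.1875) = 2.20625/0.2875 = 353/46 ≈ 7.674.

μ̂_MAP = 7.674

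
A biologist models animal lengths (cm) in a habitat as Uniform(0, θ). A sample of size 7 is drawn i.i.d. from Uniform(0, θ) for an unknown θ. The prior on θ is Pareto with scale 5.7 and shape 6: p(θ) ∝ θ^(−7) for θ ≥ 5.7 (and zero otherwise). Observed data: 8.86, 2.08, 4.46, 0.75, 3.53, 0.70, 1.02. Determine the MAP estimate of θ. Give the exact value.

The Uniform(0, θ) likelihood is θ^(−n) for θ ≥ max(xᵢ), zero otherwise. Here max(xᵢ) = 8.86.
Posterior ∝ θ^(−7) · θ^(−7) = θ^(−14) on θ ≥ max(5.7, 8.86) = 8.86.
This density is strictly decreasing in θ, so the posterior mode lies at the lower boundary of the support.

θ̂_MAP = 8.86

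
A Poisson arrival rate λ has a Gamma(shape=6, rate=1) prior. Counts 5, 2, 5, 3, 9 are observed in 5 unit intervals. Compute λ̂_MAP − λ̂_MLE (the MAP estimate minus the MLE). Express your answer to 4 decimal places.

MAP − MLE = 0.0333

Σxᵢ = 24. Posterior is Gamma(30, 6); MAP = (30−1)/6 = 29/6 ≈ 4.83333.
MLE = x̄ = 24/5 ≈ 4.80000.
Difference = 29/6 − 24/5 = 1/30 ≈ 0.0333.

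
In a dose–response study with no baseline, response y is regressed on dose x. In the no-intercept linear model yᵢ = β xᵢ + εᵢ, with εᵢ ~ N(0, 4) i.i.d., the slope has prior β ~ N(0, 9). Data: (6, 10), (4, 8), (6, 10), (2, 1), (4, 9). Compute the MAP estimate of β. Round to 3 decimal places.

β̂_MAP = 1.752

log p(β | y) = −Σ(yᵢ − βxᵢ)²/(2·4) − β²/(2·9) + const.
Setting the derivative to zero: Σxᵢ(yᵢ − βxᵢ)/4 − β/9 = 0, so β = Σxᵢyᵢ / (Σxᵢ² + σ²/τ²).
Σxᵢyᵢ = 6·10 + 4·8 + 6·10 + 2·1 + 4·9 = 190; Σxᵢ² = 108; σ²/τ² = 4/9.
β̂_MAP = 190 / (108 + 4/9) = 190/(976/9) = 855/488 ≈ 1.752.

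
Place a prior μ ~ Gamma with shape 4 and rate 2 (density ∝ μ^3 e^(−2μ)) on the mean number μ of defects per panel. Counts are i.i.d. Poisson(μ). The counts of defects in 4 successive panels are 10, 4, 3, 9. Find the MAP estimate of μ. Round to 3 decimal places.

μ̂_MAP = 4.833

Σxᵢ = 10+4+3+9 = 26, with n = 4.
Posterior ∝ μ^3e^(−2μ) · μ^26e^(−4μ) = μ^29e^(−6μ), i.e. Gamma(shape=30, rate=6).
The mode of a Gamma(a, b) with a ≥ 1 (shape–rate) is (a−1)/b = 29/6 ≈ 4.833.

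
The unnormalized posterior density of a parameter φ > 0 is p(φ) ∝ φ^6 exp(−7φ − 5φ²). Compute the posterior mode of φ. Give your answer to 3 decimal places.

ℓ'(φ) = 6/φ − 7 − 10φ. Setting this to zero and multiplying by φ: 10φ² + 7φ − 6 = 0.
φ = (−7 + √(7² + 4·10·6)) / (2·10) = (−7 + √289) / 20 = (−7 + 17)/20 = 1/2.
ℓ''(φ) = −6/φ² − 10 < 0, confirming a maximum.

φ̂_MAP = 0.500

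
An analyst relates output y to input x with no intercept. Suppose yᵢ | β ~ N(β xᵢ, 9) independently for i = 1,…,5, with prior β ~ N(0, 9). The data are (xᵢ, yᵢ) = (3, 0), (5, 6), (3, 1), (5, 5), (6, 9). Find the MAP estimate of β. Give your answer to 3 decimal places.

log p(β | y) = −Σ(yᵢ − βxᵢ)²/(2·9) − β²/(2·9) + const.
Setting the derivative to zero: Σxᵢ(yᵢ − βxᵢ)/9 − β/9 = 0, so β = Σxᵢyᵢ / (Σxᵢ² + σ²/τ²).
Σxᵢyᵢ = 3·0 + 5·6 + 3·1 + 5·5 + 6·9 = 112; Σxᵢ² = 104; σ²/τ² = 1.
β̂_MAP = 112 / (104 + 1) = 112/105 ≈ 1.067.

β̂_MAP = 1.067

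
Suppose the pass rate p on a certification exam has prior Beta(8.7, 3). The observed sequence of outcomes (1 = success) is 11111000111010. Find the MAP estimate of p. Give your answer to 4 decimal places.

Prior: Beta(8.7, 3).
Data: 9 successes in 14 trials (from the sequence). The binomial likelihood contributes p^9(1−p)^5, so the posterior is Beta(8.7+9, 3+5) = Beta(17.7, 8).
For Beta(a, b) with a, b > 1 the mode is (a−1)/(a+b−2) = 16.7/23.7 ≈ 0.7046.

p̂_MAP = 0.7046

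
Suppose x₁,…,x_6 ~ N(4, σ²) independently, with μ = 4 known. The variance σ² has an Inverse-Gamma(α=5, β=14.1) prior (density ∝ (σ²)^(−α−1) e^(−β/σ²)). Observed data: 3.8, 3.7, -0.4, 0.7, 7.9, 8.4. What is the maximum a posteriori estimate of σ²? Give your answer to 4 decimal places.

Sum of squared deviations about the known mean: SS = (3.8−4)² + (3.7−4)² + (-0.4−4)² + (0.7−4)² + (7.9−4)² + (8.4−4)² = 64.95.
The Normal likelihood contributes (σ²)^(−n/2) exp(−SS/(2σ²)), so the posterior is Inverse-Gamma(α + n/2, β + SS/2) = Inverse-Gamma(8, 46.575).
The mode of Inverse-Gamma(a, b) is b/(a+1) = 46.575/9 ≈ 5.1750.

σ̂²_MAP = 5.1750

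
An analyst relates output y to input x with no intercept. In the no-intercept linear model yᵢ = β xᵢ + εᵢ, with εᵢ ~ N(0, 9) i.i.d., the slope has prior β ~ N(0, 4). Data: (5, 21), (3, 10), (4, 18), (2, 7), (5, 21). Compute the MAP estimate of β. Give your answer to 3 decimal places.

log p(β | y) = −Σ(yᵢ − βxᵢ)²/(2·9) − β²/(2·4) + const.
Setting the derivative to zero: Σxᵢ(yᵢ − βxᵢ)/9 − β/4 = 0, so β = Σxᵢyᵢ / (Σxᵢ² + σ²/τ²).
Σxᵢyᵢ = 5·21 + 3·10 + 4·18 + 2·7 + 5·21 = 326; Σxᵢ² = 79; σ²/τ² = 2.25.
β̂_MAP = 326 / (79 + 2.25) = 326/81.25 ≈ 4.012.

β̂_MAP = 4.012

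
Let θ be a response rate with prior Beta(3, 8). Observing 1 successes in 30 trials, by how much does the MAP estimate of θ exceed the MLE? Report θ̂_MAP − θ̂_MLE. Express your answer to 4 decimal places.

MAP − MLE = 0.0436

Posterior is Beta(4, 37); MAP = (4−1)/(41−2) = 3/39 ≈ 0.07692.
MLE ignores the prior: θ̂_MLE = k/n = 1/30 ≈ 0.03333.
Difference = 3/39 − 1/30 = 17/390 ≈ 0.0436.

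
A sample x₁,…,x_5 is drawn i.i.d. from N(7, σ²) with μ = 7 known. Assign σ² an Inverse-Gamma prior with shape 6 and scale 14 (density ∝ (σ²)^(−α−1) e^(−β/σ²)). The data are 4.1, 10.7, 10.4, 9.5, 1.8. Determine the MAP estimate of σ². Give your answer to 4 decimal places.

σ̂²_MAP = 4.9974

Sum of squared deviations about the known mean: SS = (4.1−7)² + (10.7−7)² + (10.4−7)² + (9.5−7)² + (1.8−7)² = 66.95.
The Normal likelihood contributes (σ²)^(−n/2) exp(−SS/(2σ²)), so the posterior is Inverse-Gamma(α + n/2, β + SS/2) = Inverse-Gamma(8.5, 47.475).
The mode of Inverse-Gamma(a, b) is b/(a+1) = 47.475/9.5 ≈ 4.9974.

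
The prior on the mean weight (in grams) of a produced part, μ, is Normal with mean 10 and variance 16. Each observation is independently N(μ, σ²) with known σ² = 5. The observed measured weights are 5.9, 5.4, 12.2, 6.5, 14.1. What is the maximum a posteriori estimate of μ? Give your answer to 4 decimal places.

μ̂_MAP = 8.8894

n = 5; x̄ = (5.9 + 5.4 + 12.2 + 6.5 + 14.1)/5 = 44.1/5 = 8.82.
For a Normal prior and Normal likelihood with known variance, the posterior is Normal; its mode equals its mean, the precision-weighted average.
Prior precision 1/σ₀² = 1/16 = 0.0625; data precision n/σ² = 5/5 = 1.
μ̂ = (0.0625·10 + 1·8.82) / (0.0625 + 1) = 9.445/1.0625 = 3778/425 ≈ 8.8894.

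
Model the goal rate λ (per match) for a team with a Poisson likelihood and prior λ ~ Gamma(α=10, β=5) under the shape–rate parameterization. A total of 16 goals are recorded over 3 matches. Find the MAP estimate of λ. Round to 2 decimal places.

Σxᵢ = 16, n = 3.
Posterior ∝ λ^9e^(−5λ) · λ^16e^(−3λ) = λ^25e^(−8λ), i.e. Gamma(shape=26, rate=8).
The mode of a Gamma(a, b) with a ≥ 1 (shape–rate) is (a−1)/b = 25/8 ≈ 3.13.

λ̂_MAP = 3.13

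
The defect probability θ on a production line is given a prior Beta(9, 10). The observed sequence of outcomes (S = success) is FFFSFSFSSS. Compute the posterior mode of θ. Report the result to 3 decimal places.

θ̂_MAP = 0.481

Prior: Beta(9, 10).
Data: 5 successes in 10 trials (from the sequence). The binomial likelihood contributes θ^5(1−θ)^5, so the posterior is Beta(9+5, 10+5) = Beta(14, 15).
For Beta(a, b) with a, b > 1 the mode is (a−1)/(a+b−2) = 13/27 ≈ 0.481.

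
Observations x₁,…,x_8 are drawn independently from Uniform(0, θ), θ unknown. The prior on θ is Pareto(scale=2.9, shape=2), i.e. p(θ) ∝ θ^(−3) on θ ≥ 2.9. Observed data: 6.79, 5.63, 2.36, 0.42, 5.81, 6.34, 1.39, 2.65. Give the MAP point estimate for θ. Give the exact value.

θ̂_MAP = 6.79

The Uniform(0, θ) likelihood is θ^(−n) for θ ≥ max(xᵢ), zero otherwise. Here max(xᵢ) = 6.79.
Posterior ∝ θ^(−3) · θ^(−8) = θ^(−11) on θ ≥ max(2.9, 6.79) = 6.79.
This density is strictly decreasing in θ, so the posterior mode lies at the lower boundary of the support.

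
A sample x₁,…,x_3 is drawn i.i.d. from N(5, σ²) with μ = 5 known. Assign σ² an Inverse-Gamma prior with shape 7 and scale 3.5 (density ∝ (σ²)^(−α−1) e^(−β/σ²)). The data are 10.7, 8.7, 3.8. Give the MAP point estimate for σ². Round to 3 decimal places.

Sum of squared deviations about the known mean: SS = (10.7−5)² + (8.7−5)² + (3.8−5)² = 47.62.
The Normal likelihood contributes (σ²)^(−n/2) exp(−SS/(2σ²)), so the posterior is Inverse-Gamma(α + n/2, β + SS/2) = Inverse-Gamma(8.5, 27.31).
The mode of Inverse-Gamma(a, b) is b/(a+1) = 27.31/9.5 ≈ 2.875.

σ̂²_MAP = 2.875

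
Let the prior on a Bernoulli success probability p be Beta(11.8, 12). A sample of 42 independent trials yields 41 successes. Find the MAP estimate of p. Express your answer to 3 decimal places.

Prior: Beta(11.8, 12).
Data: 41 successes in 42 trials. The binomial likelihood contributes p^41(1−p)^1, so the posterior is Beta(11.8+41, 12+1) = Beta(52.8, 13).
For Beta(a, b) with a, b > 1 the mode is (a−1)/(a+b−2) = 51.8/63.8 ≈ 0.812.

p̂_MAP = 0.812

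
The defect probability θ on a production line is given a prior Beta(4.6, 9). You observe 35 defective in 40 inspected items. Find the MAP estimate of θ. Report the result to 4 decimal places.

Prior: Beta(4.6, 9).
Data: 35 successes in 40 trials. The binomial likelihood contributes θ^35(1−θ)^5, so the posterior is Beta(4.6+35, 9+5) = Beta(39.6, 14).
For Beta(a, b) with a, b > 1 the mode is (a−1)/(a+b−2) = 38.6/51.6 ≈ 0.7481.

θ̂_MAP = 0.7481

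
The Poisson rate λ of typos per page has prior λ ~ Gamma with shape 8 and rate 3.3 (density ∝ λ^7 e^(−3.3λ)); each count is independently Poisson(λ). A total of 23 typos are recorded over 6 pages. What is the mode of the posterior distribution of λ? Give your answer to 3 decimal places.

λ̂_MAP = 3.226

Σxᵢ = 23, n = 6.
Posterior ∝ λ^7e^(−3.3λ) · λ^23e^(−6λ) = λ^30e^(−9.3λ), i.e. Gamma(shape=31, rate=9.3).
The mode of a Gamma(a, b) with a ≥ 1 (shape–rate) is (a−1)/b = 30/9.3 ≈ 3.226.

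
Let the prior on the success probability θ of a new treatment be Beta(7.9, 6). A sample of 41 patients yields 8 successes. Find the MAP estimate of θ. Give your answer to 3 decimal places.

θ̂_MAP = 0.282

Prior: Beta(7.9, 6).
Data: 8 successes in 41 trials. The binomial likelihood contributes θ^8(1−θ)^33, so the posterior is Beta(7.9+8, 6+33) = Beta(15.9, 39).
For Beta(a, b) with a, b > 1 the mode is (a−1)/(a+b−2) = 14.9/52.9 ≈ 0.282.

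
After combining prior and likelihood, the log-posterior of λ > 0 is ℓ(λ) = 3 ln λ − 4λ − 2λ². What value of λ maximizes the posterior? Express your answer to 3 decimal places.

ℓ'(λ) = 3/λ − 4 − 4λ. Setting this to zero and multiplying by λ: 4λ² + 4λ − 3 = 0.
λ = (−4 + √(4² + 4·4·3)) / (2·4) = (−4 + √64) / 8 = (−4 + 8)/8 = 1/2.
ℓ''(λ) = −3/λ² − 4 < 0, confirming a maximum.

λ̂_MAP = 0.500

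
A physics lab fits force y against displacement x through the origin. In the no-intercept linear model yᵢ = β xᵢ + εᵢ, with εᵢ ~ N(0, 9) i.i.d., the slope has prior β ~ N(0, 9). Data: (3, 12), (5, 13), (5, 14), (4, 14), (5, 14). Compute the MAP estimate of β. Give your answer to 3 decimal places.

β̂_MAP = 2.941

log p(β | y) = −Σ(yᵢ − βxᵢ)²/(2·9) − β²/(2·9) + const.
Setting the derivative to zero: Σxᵢ(yᵢ − βxᵢ)/9 − β/9 = 0, so β = Σxᵢyᵢ / (Σxᵢ² + σ²/τ²).
Σxᵢyᵢ = 3·12 + 5·13 + 5·14 + 4·14 + 5·14 = 297; Σxᵢ² = 100; σ²/τ² = 1.
β̂_MAP = 297 / (100 + 1) = 297/101 ≈ 2.941.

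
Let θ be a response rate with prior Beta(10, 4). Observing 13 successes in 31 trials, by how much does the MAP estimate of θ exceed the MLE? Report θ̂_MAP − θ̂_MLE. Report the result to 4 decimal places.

MAP − MLE = 0.0923

Posterior is Beta(23, 22); MAP = (23−1)/(45−2) = 22/43 ≈ 0.51163.
MLE ignores the prior: θ̂_MLE = k/n = 13/31 ≈ 0.41935.
Difference = 22/43 − 13/31 = 123/1333 ≈ 0.0923.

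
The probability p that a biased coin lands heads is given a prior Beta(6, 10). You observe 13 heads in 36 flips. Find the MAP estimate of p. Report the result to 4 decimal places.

Prior: Beta(6, 10).
Data: 13 successes in 36 trials. The binomial likelihood contributes p^13(1−p)^23, so the posterior is Beta(6+13, 10+23) = Beta(19, 33).
For Beta(a, b) with a, b > 1 the mode is (a−1)/(a+b−2) = 18/50 ≈ 0.3600.

p̂_MAP = 0.3600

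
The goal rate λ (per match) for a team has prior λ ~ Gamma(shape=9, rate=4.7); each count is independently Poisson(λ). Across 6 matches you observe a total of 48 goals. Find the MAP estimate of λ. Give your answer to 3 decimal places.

Σxᵢ = 48, n = 6.
Posterior ∝ λ^8e^(−4.7λ) · λ^48e^(−6λ) = λ^56e^(−10.7λ), i.e. Gamma(shape=57, rate=10.7).
The mode of a Gamma(a, b) with a ≥ 1 (shape–rate) is (a−1)/b = 56/10.7 ≈ 5.234.

λ̂_MAP = 5.234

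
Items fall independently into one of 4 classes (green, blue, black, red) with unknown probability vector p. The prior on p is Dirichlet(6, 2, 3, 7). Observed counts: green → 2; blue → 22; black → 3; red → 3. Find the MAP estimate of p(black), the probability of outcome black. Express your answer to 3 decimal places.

MAP estimate of p(black) = 0.114

The posterior is Dirichlet(αᵢ + nᵢ) = Dirichlet(8, 24, 6, 10).
For a Dirichlet(a₁,…,a_K) with all aᵢ > 1, the mode has j-th component (aⱼ − 1)/(Σaᵢ − K).
Here Σaᵢ = 48 and K = 4, so p(black) = (6 − 1)/(48 − 4) = 5/44 ≈ 0.114.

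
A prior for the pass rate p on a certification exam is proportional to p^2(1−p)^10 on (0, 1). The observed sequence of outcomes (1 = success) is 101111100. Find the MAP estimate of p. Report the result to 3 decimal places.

p̂_MAP = 0.381

The prior density ∝ p^2(1−p)^10 is the kernel of Beta(3, 11).
Data: 6 successes in 9 trials (from the sequence). The binomial likelihood contributes p^6(1−p)^3, so the posterior is Beta(3+6, 11+3) = Beta(9, 14).
For Beta(a, b) with a, b > 1 the mode is (a−1)/(a+b−2) = 8/21 ≈ 0.381.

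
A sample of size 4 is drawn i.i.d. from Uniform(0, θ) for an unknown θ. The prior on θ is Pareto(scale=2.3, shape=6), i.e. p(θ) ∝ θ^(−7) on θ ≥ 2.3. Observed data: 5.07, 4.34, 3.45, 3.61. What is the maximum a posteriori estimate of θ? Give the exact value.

The Uniform(0, θ) likelihood is θ^(−n) for θ ≥ max(xᵢ), zero otherwise. Here max(xᵢ) = 5.07.
Posterior ∝ θ^(−7) · θ^(−4) = θ^(−11) on θ ≥ max(2.3, 5.07) = 5.07.
This density is strictly decreasing in θ, so the posterior mode lies at the lower boundary of the support.

θ̂_MAP = 5.07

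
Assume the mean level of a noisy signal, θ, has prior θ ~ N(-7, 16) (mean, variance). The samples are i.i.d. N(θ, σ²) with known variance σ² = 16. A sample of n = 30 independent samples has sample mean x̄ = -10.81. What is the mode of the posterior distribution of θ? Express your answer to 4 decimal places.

θ̂_MAP = -10.6871

n = 30, x̄ = -10.81.
For a Normal prior and Normal likelihood with known variance, the posterior is Normal; its mode equals its mean, the precision-weighted average.
Prior precision 1/σ₀² = 1/16 = 0.0625; data precision n/σ² = 30/16 = 1.875.
θ̂ = (0.0625·(-7) + 1.875·(-10.81)) / (0.0625 + 1.875) = (-20.70625)/1.9375 = -3313/310 ≈ -10.6871.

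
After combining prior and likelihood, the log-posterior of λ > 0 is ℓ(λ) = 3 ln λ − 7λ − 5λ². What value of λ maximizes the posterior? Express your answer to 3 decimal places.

ℓ'(λ) = 3/λ − 7 − 10λ. Setting this to zero and multiplying by λ: 10λ² + 7λ − 3 = 0.
λ = (−7 + √(7² + 4·10·3)) / (2·10) = (−7 + √169) / 20 = (−7 + 13)/20 = 3/10.
ℓ''(λ) = −3/λ² − 10 < 0, confirming a maximum.

λ̂_MAP = 0.300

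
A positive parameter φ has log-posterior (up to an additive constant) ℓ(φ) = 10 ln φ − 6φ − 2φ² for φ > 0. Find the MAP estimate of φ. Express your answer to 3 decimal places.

ℓ'(φ) = 10/φ − 6 − 4φ. Setting this to zero and multiplying by φ: 4φ² + 6φ − 10 = 0.
φ = (−6 + √(6² + 4·4·10)) / (2·4) = (−6 + √196) / 8 = (−6 + 14)/8 = 1.
ℓ''(φ) = −10/φ² − 4 < 0, confirming a maximum.

φ̂_MAP = 1.000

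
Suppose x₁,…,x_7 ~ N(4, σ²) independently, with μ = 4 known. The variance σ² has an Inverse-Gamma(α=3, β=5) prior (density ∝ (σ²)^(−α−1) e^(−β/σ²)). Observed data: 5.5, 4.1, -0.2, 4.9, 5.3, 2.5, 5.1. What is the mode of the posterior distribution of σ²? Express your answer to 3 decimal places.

Sum of squared deviations about the known mean: SS = (5.5−4)² + (4.1−4)² + (-0.2−4)² + (4.9−4)² + (5.3−4)² + (2.5−4)² + (5.1−4)² = 25.86.
The Normal likelihood contributes (σ²)^(−n/2) exp(−SS/(2σ²)), so the posterior is Inverse-Gamma(α + n/2, β + SS/2) = Inverse-Gamma(6.5, 17.93).
The mode of Inverse-Gamma(a, b) is b/(a+1) = 17.93/7.5 ≈ 2.391.

σ̂²_MAP = 2.391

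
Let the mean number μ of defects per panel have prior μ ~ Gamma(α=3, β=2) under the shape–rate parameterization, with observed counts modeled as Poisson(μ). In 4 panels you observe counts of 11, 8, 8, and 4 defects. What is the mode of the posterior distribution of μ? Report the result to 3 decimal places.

Σxᵢ = 11+8+8+4 = 31, with n = 4.
Posterior ∝ μ^2e^(−2μ) · μ^31e^(−4μ) = μ^33e^(−6μ), i.e. Gamma(shape=34, rate=6).
The mode of a Gamma(a, b) with a ≥ 1 (shape–rate) is (a−1)/b = 33/6 ≈ 5.500.

μ̂_MAP = 5.500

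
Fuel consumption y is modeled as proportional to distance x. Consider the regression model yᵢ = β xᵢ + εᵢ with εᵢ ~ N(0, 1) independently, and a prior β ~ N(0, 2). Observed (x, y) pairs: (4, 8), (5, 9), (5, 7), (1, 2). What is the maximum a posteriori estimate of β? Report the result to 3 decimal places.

log p(β | y) = −Σ(yᵢ − βxᵢ)²/(2·1) − β²/(2·2) + const.
Setting the derivative to zero: Σxᵢ(yᵢ − βxᵢ)/1 − β/2 = 0, so β = Σxᵢyᵢ / (Σxᵢ² + σ²/τ²).
Σxᵢyᵢ = 4·8 + 5·9 + 5·7 + 1·2 = 114; Σxᵢ² = 67; σ²/τ² = 0.5.
β̂_MAP = 114 / (67 + 0.5) = 114/67.5 ≈ 1.689.

β̂_MAP = 1.689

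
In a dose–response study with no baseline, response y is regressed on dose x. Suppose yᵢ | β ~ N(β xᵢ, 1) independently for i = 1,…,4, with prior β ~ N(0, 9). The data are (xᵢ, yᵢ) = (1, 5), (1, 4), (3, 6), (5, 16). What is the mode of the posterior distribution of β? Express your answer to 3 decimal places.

β̂_MAP = 2.963

log p(β | y) = −Σ(yᵢ − βxᵢ)²/(2·1) − β²/(2·9) + const.
Setting the derivative to zero: Σxᵢ(yᵢ − βxᵢ)/1 − β/9 = 0, so β = Σxᵢyᵢ / (Σxᵢ² + σ²/τ²).
Σxᵢyᵢ = 1·5 + 1·4 + 3·6 + 5·16 = 107; Σxᵢ² = 36; σ²/τ² = 1/9.
β̂_MAP = 107 / (36 + 1/9) = 107/(325/9) = 963/325 ≈ 2.963.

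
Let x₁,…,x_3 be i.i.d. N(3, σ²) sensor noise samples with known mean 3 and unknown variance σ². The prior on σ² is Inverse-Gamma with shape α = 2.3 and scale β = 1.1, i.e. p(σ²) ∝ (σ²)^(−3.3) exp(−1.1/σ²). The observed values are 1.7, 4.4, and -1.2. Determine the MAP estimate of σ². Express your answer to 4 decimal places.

σ̂²_MAP = 2.4469

Sum of squared deviations about the known mean: SS = (1.7−3)² + (4.4−3)² + (-1.2−3)² = 21.29.
The Normal likelihood contributes (σ²)^(−n/2) exp(−SS/(2σ²)), so the posterior is Inverse-Gamma(α + n/2, β + SS/2) = Inverse-Gamma(3.8, 11.745).
The mode of Inverse-Gamma(a, b) is b/(a+1) = 11.745/4.8 ≈ 2.4469.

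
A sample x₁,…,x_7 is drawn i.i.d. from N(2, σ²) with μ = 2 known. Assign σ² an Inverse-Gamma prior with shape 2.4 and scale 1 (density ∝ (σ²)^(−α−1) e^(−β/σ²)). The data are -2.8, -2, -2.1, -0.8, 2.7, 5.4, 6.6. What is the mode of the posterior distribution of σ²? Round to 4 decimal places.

Sum of squared deviations about the known mean: SS = (-2.8−2)² + (-2−2)² + (-2.1−2)² + (-0.8−2)² + (2.7−2)² + (5.4−2)² + (6.6−2)² = 96.9.
The Normal likelihood contributes (σ²)^(−n/2) exp(−SS/(2σ²)), so the posterior is Inverse-Gamma(α + n/2, β + SS/2) = Inverse-Gamma(5.9, 49.45).
The mode of Inverse-Gamma(a, b) is b/(a+1) = 49.45/6.9 ≈ 7.1667.

σ̂²_MAP = 7.1667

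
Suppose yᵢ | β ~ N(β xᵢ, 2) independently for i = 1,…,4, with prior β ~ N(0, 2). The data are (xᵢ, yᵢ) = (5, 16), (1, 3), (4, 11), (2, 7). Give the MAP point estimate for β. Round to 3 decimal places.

β̂_MAP = 3.000

log p(β | y) = −Σ(yᵢ − βxᵢ)²/(2·2) − β²/(2·2) + const.
Setting the derivative to zero: Σxᵢ(yᵢ − βxᵢ)/2 − β/2 = 0, so β = Σxᵢyᵢ / (Σxᵢ² + σ²/τ²).
Σxᵢyᵢ = 5·16 + 1·3 + 4·11 + 2·7 = 141; Σxᵢ² = 46; σ²/τ² = 1.
β̂_MAP = 141 / (46 + 1) = 141/47 ≈ 3.000.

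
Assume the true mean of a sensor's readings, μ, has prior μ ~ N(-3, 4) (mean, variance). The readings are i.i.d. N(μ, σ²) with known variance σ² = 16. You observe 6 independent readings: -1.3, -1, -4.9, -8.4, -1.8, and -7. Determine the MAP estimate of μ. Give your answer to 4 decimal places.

μ̂_MAP = -3.6400

n = 6; x̄ = ((-1.3) + (-1) + (-4.9) + (-8.4) + (-1.8) + (-7))/6 = -24.4/6 = -61/15 ≈ -4.0667.
For a Normal prior and Normal likelihood with known variance, the posterior is Normal; its mode equals its mean, the precision-weighted average.
Prior precision 1/σ₀² = 1/4 = 0.25; data precision n/σ² = 6/16 = 0.375.
μ̂ = (0.25·(-3) + 0.375·(-61/15)) / (0.25 + 0.375) = (-2.275)/0.625 = -3.6400.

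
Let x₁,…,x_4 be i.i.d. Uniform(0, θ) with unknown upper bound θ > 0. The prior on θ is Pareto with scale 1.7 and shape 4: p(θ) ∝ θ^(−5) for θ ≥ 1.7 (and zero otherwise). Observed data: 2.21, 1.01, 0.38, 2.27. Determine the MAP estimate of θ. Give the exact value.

The Uniform(0, θ) likelihood is θ^(−n) for θ ≥ max(xᵢ), zero otherwise. Here max(xᵢ) = 2.27.
Posterior ∝ θ^(−5) · θ^(−4) = θ^(−9) on θ ≥ max(1.7, 2.27) = 2.27.
This density is strictly decreasing in θ, so the posterior mode lies at the lower boundary of the support.

θ̂_MAP = 2.27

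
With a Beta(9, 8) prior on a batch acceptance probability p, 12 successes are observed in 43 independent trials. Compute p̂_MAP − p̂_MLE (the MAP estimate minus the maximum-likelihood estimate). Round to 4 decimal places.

MAP − MLE = 0.0658

Posterior is Beta(21, 39); MAP = (21−1)/(60−2) = 20/58 ≈ 0.34483.
MLE ignores the prior: p̂_MLE = k/n = 12/43 ≈ 0.27907.
Difference = 20/58 − 12/43 = 82/1247 ≈ 0.0658.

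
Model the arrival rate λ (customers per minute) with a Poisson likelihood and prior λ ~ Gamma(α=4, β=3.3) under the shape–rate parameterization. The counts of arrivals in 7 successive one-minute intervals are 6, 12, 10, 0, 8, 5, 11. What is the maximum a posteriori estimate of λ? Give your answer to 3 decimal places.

λ̂_MAP = 5.340

Σxᵢ = 6+12+10+0+8+5+11 = 52, with n = 7.
Posterior ∝ λ^3e^(−3.3λ) · λ^52e^(−7λ) = λ^55e^(−10.3λ), i.e. Gamma(shape=56, rate=10.3).
The mode of a Gamma(a, b) with a ≥ 1 (shape–rate) is (a−1)/b = 55/10.3 ≈ 5.340.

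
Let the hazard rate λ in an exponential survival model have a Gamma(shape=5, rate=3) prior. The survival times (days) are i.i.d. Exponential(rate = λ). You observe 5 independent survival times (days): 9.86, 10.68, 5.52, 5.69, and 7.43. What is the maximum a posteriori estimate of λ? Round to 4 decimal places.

The Exponential(rate=λ) likelihood is ∝ λ^n e^(−λΣtᵢ). Here n = 5 and Σtᵢ = 9.86 + 10.68 + 5.52 + 5.69 + 7.43 = 39.18.
Posterior ∝ λ^4e^(−3λ) · λ^5e^(−39.18λ) = λ^9e^(−42.18λ), i.e. Gamma(10, 42.18).
Mode = (a−1)/b = 9/42.18 ≈ 0.2134.

λ̂_MAP = 0.2134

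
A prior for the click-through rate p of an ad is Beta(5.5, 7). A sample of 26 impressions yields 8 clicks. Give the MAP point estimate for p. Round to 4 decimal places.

p̂_MAP = 0.3425

Prior: Beta(5.5, 7).
Data: 8 successes in 26 trials. The binomial likelihood contributes p^8(1−p)^18, so the posterior is Beta(5.5+8, 7+18) = Beta(13.5, 25).
For Beta(a, b) with a, b > 1 the mode is (a−1)/(a+b−2) = 12.5/36.5 ≈ 0.3425.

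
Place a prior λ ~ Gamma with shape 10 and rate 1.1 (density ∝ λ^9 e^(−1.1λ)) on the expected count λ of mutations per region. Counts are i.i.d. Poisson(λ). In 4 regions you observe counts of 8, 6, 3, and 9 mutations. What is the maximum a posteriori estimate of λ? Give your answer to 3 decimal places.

λ̂_MAP = 6.863

Σxᵢ = 8+6+3+9 = 26, with n = 4.
Posterior ∝ λ^9e^(−1.1λ) · λ^26e^(−4λ) = λ^35e^(−5.1λ), i.e. Gamma(shape=36, rate=5.1).
The mode of a Gamma(a, b) with a ≥ 1 (shape–rate) is (a−1)/b = 35/5.1 ≈ 6.863.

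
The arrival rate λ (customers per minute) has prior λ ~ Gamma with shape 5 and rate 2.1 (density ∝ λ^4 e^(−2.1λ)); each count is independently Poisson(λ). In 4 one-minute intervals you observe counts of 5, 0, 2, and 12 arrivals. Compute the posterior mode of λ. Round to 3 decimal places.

λ̂_MAP = 3.770

Σxᵢ = 5+0+2+12 = 19, with n = 4.
Posterior ∝ λ^4e^(−2.1λ) · λ^19e^(−4λ) = λ^23e^(−6.1λ), i.e. Gamma(shape=24, rate=6.1).
The mode of a Gamma(a, b) with a ≥ 1 (shape–rate) is (a−1)/b = 23/6.1 ≈ 3.770.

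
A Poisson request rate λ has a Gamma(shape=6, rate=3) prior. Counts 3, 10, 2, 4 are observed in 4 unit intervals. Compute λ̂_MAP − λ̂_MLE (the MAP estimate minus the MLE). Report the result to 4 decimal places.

Σxᵢ = 19. Posterior is Gamma(25, 7); MAP = (25−1)/7 = 24/7 ≈ 3.42857.
MLE = x̄ = 19/4 ≈ 4.75000.
Difference = 24/7 − 19/4 = -37/28 ≈ -1.3214.

MAP − MLE = -1.3214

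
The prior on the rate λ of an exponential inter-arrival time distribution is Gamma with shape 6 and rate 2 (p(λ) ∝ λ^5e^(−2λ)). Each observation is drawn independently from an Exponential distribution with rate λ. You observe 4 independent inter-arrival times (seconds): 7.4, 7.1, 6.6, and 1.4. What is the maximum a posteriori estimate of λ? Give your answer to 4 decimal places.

The Exponential(rate=λ) likelihood is ∝ λ^n e^(−λΣtᵢ). Here n = 4 and Σtᵢ = 7.4 + 7.1 + 6.6 + 1.4 = 22.5.
Posterior ∝ λ^5e^(−2λ) · λ^4e^(−22.5λ) = λ^9e^(−24.5λ), i.e. Gamma(10, 24.5).
Mode = (a−1)/b = 9/24.5 ≈ 0.3673.

λ̂_MAP = 0.3673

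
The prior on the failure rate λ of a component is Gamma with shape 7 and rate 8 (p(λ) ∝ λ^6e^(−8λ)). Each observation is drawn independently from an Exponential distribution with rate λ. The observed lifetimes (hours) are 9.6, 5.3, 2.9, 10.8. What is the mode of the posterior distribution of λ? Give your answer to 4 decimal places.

λ̂_MAP = 0.2732

The Exponential(rate=λ) likelihood is ∝ λ^n e^(−λΣtᵢ). Here n = 4 and Σtᵢ = 9.6 + 5.3 + 2.9 + 10.8 = 28.6.
Posterior ∝ λ^6e^(−8λ) · λ^4e^(−28.6λ) = λ^10e^(−36.6λ), i.e. Gamma(11, 36.6).
Mode = (a−1)/b = 10/36.6 ≈ 0.2732.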